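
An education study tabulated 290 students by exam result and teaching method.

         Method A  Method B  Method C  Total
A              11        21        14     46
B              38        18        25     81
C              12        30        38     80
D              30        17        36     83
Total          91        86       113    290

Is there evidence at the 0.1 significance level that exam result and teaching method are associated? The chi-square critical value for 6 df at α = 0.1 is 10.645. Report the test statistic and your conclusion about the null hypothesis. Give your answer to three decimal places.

28.113; reject H₀

Grand total N = 290.
Expected counts (row total × column total / N):
  A, Method A: 46×91/290 = 14.4345
  A, Method B: 46×86/290 = 13.6414
  A, Method C: 46×113/290 = 17.9241
  B, Method A: 81×91/290 = 25.4172
  B, Method B: 81×86/290 = 24.0207
  B, Method C: 81×113/290 = 31.5621
  C, Method A: 80×91/290 = 25.1034
  C, Method B: 80×86/290 = 23.7241
  C, Method C: 80×113/290 = 31.1724
  D, Method A: 83×91/290 = 26.0448
  D, Method B: 83×86/290 = 24.6138
  D, Method C: 83×113/290 = 32.3414
Contributions (O − E)²/E:
  (11 − 14.4345)²/14.4345 = 0.8172
  (21 − 13.6414)²/13.6414 = 3.9695
  (14 − 17.9241)²/17.9241 = 0.8591
  (38 − 25.4172)²/25.4172 = 6.2291
  (18 − 24.0207)²/24.0207 = 1.5091
  (25 − 31.5621)²/31.5621 = 1.3643
  (12 − 25.1034)²/25.1034 = 6.8397
  (30 − 23.7241)²/23.7241 = 1.6602
  (38 − 31.1724)²/31.1724 = 1.4954
  (30 − 26.0448)²/26.0448 = 0.6006
  (17 − 24.6138)²/24.6138 = 2.3552
  (36 − 32.3414)²/32.3414 = 0.4139
χ² = 0.8172 + 3.9695 + 0.8591 + 6.2291 + 1.5091 + 1.3643 + 6.8397 + 1.6602 + 1.4954 + 0.6006 + 2.3552 + 0.4139 = 28.113
df = (4−1)(3−1) = 6. Since 28.113 > 10.645, reject the null hypothesis of independence at α = 0.1.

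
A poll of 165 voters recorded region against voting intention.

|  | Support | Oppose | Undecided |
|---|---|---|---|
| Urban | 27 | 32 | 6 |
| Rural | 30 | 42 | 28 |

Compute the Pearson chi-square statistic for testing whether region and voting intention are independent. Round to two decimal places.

8.71

Row totals: 65, 100. Column totals: 57, 74, 34. Grand total N = 165.
Expected counts (row total × column total / N):
  Urban, Support: 65×57/165 = 22.455
  Urban, Oppose: 65×74/165 = 29.152
  Urban, Undecided: 65×34/165 = 13.394
  Rural, Support: 100×57/165 = 34.545
  Rural, Oppose: 100×74/165 = 44.848
  Rural, Undecided: 100×34/165 = 20.606
Contributions (O − E)²/E:
  (27 − 22.455)²/22.455 = 0.9199
  (32 − 29.152)²/29.152 = 0.2782
  (6 − 13.394)²/13.394 = 4.0818
  (30 − 34.545)²/34.545 = 0.5980
  (42 − 44.848)²/44.848 = 0.1809
  (28 − 20.606)²/20.606 = 2.6532
χ² = 0.9199 + 0.2782 + 4.0818 + 0.5980 + 0.1809 + 2.6532 = 8.71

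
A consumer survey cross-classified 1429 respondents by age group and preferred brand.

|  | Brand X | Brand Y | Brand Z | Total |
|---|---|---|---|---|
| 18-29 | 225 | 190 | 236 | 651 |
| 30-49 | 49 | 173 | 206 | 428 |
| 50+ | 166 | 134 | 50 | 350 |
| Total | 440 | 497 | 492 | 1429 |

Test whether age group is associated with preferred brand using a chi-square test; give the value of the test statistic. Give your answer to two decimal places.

Grand total N = 1429.
Expected counts (row total × column total / N):
  18-29, Brand X: 651×440/1429 = 200.448
  18-29, Brand Y: 651×497/1429 = 226.415
  18-29, Brand Z: 651×492/1429 = 224.137
  30-49, Brand X: 428×440/1429 = 131.784
  30-49, Brand Y: 428×497/1429 = 148.857
  30-49, Brand Z: 428×492/1429 = 147.359
  50+, Brand X: 350×440/1429 = 107.768
  50+, Brand Y: 350×497/1429 = 121.728
  50+, Brand Z: 350×492/1429 = 120.504
Contributions (O − E)²/E:
  (225 − 200.448)²/200.448 = 3.0073
  (190 − 226.415)²/226.415 = 5.8567
  (236 − 224.137)²/224.137 = 0.6279
  (49 − 131.784)²/131.784 = 52.0032
  (173 − 148.857)²/148.857 = 3.9157
  (206 − 147.359)²/147.359 = 23.3360
  (166 − 107.768)²/107.768 = 31.4654
  (134 − 121.728)²/121.728 = 1.2372
  (50 − 120.504)²/120.504 = 41.2502
χ² = 3.0073 + 5.8567 + 0.6279 + 52.0032 + 3.9157 + 23.3360 + 31.4654 + 1.2372 + 41.2502 = 162.70

162.70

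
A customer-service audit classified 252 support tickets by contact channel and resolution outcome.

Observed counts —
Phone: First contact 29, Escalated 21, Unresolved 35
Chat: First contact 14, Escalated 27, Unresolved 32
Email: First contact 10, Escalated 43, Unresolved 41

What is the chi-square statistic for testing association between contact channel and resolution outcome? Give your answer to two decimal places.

17.45

Row totals: 85, 73, 94. Column totals: 53, 91, 108. Grand total N = 252.
Expected counts (row total × column total / N):
  Phone, First contact: 85×53/252 = 17.877
  Phone, Escalated: 85×91/252 = 30.694
  Phone, Unresolved: 85×108/252 = 36.429
  Chat, First contact: 73×53/252 = 15.353
  Chat, Escalated: 73×91/252 = 26.361
  Chat, Unresolved: 73×108/252 = 31.286
  Email, First contact: 94×53/252 = 19.770
  Email, Escalated: 94×91/252 = 33.944
  Email, Unresolved: 94×108/252 = 40.286
Contributions (O − E)²/E:
  (29 − 17.877)²/17.877 = 6.9207
  (21 − 30.694)²/30.694 = 3.0616
  (35 − 36.429)²/36.429 = 0.0561
  (14 − 15.353)²/15.353 = 0.1192
  (27 − 26.361)²/26.361 = 0.0155
  (32 − 31.286)²/31.286 = 0.0163
  (10 − 19.770)²/19.770 = 4.8282
  (43 − 33.944)²/33.944 = 2.4161
  (41 − 40.286)²/40.286 = 0.0127
χ² = 6.9207 + 3.0616 + 0.0561 + 0.1192 + 0.0155 + 0.0163 + 4.8282 + 2.4161 + 0.0127 = 17.45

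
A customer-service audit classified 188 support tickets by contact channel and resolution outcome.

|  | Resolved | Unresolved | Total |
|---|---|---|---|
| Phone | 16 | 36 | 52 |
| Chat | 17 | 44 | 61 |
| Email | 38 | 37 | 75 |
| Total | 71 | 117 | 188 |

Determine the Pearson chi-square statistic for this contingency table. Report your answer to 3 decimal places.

8.936

Grand total N = 188.
Expected counts (row total × column total / N):
  Phone, Resolved: 52×71/188 = 19.6383
  Phone, Unresolved: 52×117/188 = 32.3617
  Chat, Resolved: 61×71/188 = 23.0372
  Chat, Unresolved: 61×117/188 = 37.9628
  Email, Resolved: 75×71/188 = 28.3245
  Email, Unresolved: 75×117/188 = 46.6755
Contributions (O − E)²/E:
  (16 − 19.6383)²/19.6383 = 0.6741
  (36 − 32.3617)²/32.3617 = 0.4090
  (17 − 23.0372)²/23.0372 = 1.5821
  (44 − 37.9628)²/37.9628 = 0.9601
  (38 − 28.3245)²/28.3245 = 3.3051
  (37 − 46.6755)²/46.6755 = 2.0057
χ² = 0.6741 + 0.4090 + 1.5821 + 0.9601 + 3.3051 + 2.0057 = 8.936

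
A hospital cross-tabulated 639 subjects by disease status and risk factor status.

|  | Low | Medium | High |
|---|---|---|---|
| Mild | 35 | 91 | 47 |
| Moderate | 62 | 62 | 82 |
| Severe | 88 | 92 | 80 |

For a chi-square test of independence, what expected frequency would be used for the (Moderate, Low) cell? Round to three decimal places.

59.640

Row total (Moderate) = 206; column total (Low) = 185; grand total N = 639.
Expected count = (row total × column total) / N = 206 × 185 / 639 = 59.640.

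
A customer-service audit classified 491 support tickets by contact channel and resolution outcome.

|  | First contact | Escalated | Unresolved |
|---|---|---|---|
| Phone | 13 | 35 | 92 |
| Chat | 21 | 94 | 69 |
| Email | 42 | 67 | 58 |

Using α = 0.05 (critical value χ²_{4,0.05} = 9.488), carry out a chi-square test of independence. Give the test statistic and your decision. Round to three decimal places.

48.801; reject H₀

Row totals: 140, 184, 167. Column totals: 76, 196, 219. Grand total N = 491.
Expected counts (row total × column total / N):
  Phone, First contact: 140×76/491 = 21.6701
  Phone, Escalated: 140×196/491 = 55.8859
  Phone, Unresolved: 140×219/491 = 62.4440
  Chat, First contact: 184×76/491 = 28.4807
  Chat, Escalated: 184×196/491 = 73.4501
  Chat, Unresolved: 184×219/491 = 82.0692
  Email, First contact: 167×76/491 = 25.8493
  Email, Escalated: 167×196/491 = 66.6640
  Email, Unresolved: 167×219/491 = 74.4868
Contributions (O − E)²/E:
  (13 − 21.6701)²/21.6701 = 3.4689
  (35 − 55.8859)²/55.8859 = 7.8056
  (92 − 62.4440)²/62.4440 = 13.9894
  (21 − 28.4807)²/28.4807 = 1.9649
  (94 − 73.4501)²/73.4501 = 5.7495
  (69 − 82.0692)²/82.0692 = 2.0812
  (42 − 25.8493)²/25.8493 = 10.0910
  (67 − 66.6640)²/66.6640 = 0.0017
  (58 − 74.4868)²/74.4868 = 3.6492
χ² = 3.4689 + 7.8056 + 13.9894 + 1.9649 + 5.7495 + 2.0812 + 10.0910 + 0.0017 + 3.6492 = 48.801
df = (3−1)(3−1) = 4. Since 48.801 > 9.488, reject the null hypothesis of independence at α = 0.05.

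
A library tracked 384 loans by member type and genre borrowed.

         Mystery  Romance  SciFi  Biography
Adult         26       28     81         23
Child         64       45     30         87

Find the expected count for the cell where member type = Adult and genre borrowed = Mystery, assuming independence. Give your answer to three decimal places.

Row total (Adult) = 158; column total (Mystery) = 90; grand total N = 384.
Expected count = (row total × column total) / N = 158 × 90 / 384 = 37.031.

37.031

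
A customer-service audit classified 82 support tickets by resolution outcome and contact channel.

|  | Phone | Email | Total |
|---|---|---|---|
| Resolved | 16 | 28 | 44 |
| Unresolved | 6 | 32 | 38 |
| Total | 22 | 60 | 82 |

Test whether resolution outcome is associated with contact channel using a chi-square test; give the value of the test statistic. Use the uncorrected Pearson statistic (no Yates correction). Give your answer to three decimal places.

Grand total N = 82.
Expected counts (row total × column total / N):
  Resolved, Phone: 44×22/82 = 11.8049
  Resolved, Email: 44×60/82 = 32.1951
  Unresolved, Phone: 38×22/82 = 10.1951
  Unresolved, Email: 38×60/82 = 27.8049
Contributions (O − E)²/E:
  (16 − 11.8049)²/11.8049 = 1.4908
  (28 − 32.1951)²/32.1951 = 0.5466
  (6 − 10.1951)²/10.1951 = 1.7262
  (32 − 27.8049)²/27.8049 = 0.6329
χ² = 1.4908 + 0.5466 + 1.7262 + 0.6329 = 4.397

4.397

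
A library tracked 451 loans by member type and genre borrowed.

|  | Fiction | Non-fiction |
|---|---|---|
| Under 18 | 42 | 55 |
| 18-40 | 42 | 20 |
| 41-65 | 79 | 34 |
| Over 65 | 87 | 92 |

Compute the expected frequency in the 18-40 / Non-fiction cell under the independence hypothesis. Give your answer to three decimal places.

Row total (18-40) = 62; column total (Non-fiction) = 201; grand total N = 451.
Expected count = (row total × column total) / N = 62 × 201 / 451 = 27.632.

27.632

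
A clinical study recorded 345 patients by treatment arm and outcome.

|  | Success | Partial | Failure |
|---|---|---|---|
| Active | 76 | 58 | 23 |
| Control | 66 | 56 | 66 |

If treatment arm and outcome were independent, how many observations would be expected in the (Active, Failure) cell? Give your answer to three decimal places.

40.501

Row total (Active) = 157; column total (Failure) = 89; grand total N = 345.
Expected count = (row total × column total) / N = 157 × 89 / 345 = 40.501.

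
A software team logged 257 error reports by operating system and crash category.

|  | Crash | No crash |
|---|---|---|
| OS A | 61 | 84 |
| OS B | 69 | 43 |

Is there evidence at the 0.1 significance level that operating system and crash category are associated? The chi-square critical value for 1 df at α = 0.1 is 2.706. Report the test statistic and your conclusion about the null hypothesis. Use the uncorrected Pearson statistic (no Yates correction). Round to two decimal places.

Row totals: 145, 112. Column totals: 130, 127. Grand total N = 257.
Expected counts (row total × column total / N):
  OS A, Crash: 145×130/257 = 73.346
  OS A, No crash: 145×127/257 = 71.654
  OS B, Crash: 112×130/257 = 56.654
  OS B, No crash: 112×127/257 = 55.346
Contributions (O − E)²/E:
  (61 − 73.346)²/73.346 = 2.0781
  (84 − 71.654)²/71.654 = 2.1272
  (69 − 56.654)²/56.654 = 2.6904
  (43 − 55.346)²/55.346 = 2.7540
χ² = 2.0781 + 2.1272 + 2.6904 + 2.7540 = 9.65
df = (2−1)(2−1) = 1. Since 9.65 > 2.706, reject the null hypothesis of independence at α = 0.1.

9.65; reject H₀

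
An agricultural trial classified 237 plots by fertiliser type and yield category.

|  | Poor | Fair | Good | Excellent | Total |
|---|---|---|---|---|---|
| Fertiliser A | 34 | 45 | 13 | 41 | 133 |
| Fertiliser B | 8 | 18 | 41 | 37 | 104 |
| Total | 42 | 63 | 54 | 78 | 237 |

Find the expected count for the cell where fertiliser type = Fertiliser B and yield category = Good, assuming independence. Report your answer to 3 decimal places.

Row total (Fertiliser B) = 104; column total (Good) = 54; grand total N = 237.
Expected count = (row total × column total) / N = 104 × 54 / 237 = 23.696.

23.696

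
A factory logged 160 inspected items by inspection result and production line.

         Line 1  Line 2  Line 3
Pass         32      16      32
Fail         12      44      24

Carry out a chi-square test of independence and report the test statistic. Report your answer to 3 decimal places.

Row totals: 80, 80. Column totals: 44, 60, 56. Grand total N = 160.
Expected counts (row total × column total / N):
  Pass, Line 1: 80×44/160 = 22.0000
  Pass, Line 2: 80×60/160 = 30.0000
  Pass, Line 3: 80×56/160 = 28.0000
  Fail, Line 1: 80×44/160 = 22.0000
  Fail, Line 2: 80×60/160 = 30.0000
  Fail, Line 3: 80×56/160 = 28.0000
Contributions (O − E)²/E:
  (32 − 22.0000)²/22.0000 = 4.5455
  (16 − 30.0000)²/30.0000 = 6.5333
  (32 − 28.0000)²/28.0000 = 0.5714
  (12 − 22.0000)²/22.0000 = 4.5455
  (44 − 30.0000)²/30.0000 = 6.5333
  (24 − 28.0000)²/28.0000 = 0.5714
χ² = 4.5455 + 6.5333 + 0.5714 + 4.5455 + 6.5333 + 0.5714 = 23.300

23.300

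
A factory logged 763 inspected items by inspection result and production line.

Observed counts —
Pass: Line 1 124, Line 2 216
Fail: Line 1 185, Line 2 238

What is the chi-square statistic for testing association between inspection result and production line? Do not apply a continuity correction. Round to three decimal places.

Row totals: 340, 423. Column totals: 309, 454. Grand total N = 763.
Expected counts (row total × column total / N):
  Pass, Line 1: 340×309/763 = 137.6933
  Pass, Line 2: 340×454/763 = 202.3067
  Fail, Line 1: 423×309/763 = 171.3067
  Fail, Line 2: 423×454/763 = 251.6933
Contributions (O − E)²/E:
  (124 − 137.6933)²/137.6933 = 1.3618
  (216 − 202.3067)²/202.3067 = 0.9268
  (185 − 171.3067)²/171.3067 = 1.0946
  (238 − 251.6933)²/251.6933 = 0.7450
χ² = 1.3618 + 0.9268 + 1.0946 + 0.7450 = 4.128

4.128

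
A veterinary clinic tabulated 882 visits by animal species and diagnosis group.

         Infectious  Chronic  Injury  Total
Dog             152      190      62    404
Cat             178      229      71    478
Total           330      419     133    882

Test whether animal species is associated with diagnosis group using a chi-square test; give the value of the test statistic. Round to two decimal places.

Grand total N = 882.
Expected counts (row total × column total / N):
  Dog, Infectious: 404×330/882 = 151.156
  Dog, Chronic: 404×419/882 = 191.923
  Dog, Injury: 404×133/882 = 60.921
  Cat, Infectious: 478×330/882 = 178.844
  Cat, Chronic: 478×419/882 = 227.077
  Cat, Injury: 478×133/882 = 72.079
Contributions (O − E)²/E:
  (152 − 151.156)²/151.156 = 0.0047
  (190 − 191.923)²/191.923 = 0.0193
  (62 − 60.921)²/60.921 = 0.0191
  (178 − 178.844)²/178.844 = 0.0040
  (229 − 227.077)²/227.077 = 0.0163
  (71 − 72.079)²/72.079 = 0.0162
χ² = 0.0047 + 0.0193 + 0.0191 + 0.0040 + 0.0163 + 0.0162 = 0.08

0.08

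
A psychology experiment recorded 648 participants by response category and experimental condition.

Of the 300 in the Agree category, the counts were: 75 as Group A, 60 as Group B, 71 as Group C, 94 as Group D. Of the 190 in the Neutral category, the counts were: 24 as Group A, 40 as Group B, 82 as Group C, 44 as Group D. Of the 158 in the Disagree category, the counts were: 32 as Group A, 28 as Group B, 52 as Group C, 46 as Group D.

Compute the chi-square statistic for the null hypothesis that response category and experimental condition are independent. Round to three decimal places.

26.158

Row totals: 300, 190, 158. Column totals: 131, 128, 205, 184. Grand total N = 648.
Expected counts (row total × column total / N):
  Agree, Group A: 300×131/648 = 60.6481
  Agree, Group B: 300×128/648 = 59.2593
  Agree, Group C: 300×205/648 = 94.9074
  Agree, Group D: 300×184/648 = 85.1852
  Neutral, Group A: 190×131/648 = 38.4105
  Neutral, Group B: 190×128/648 = 37.5309
  Neutral, Group C: 190×205/648 = 60.1080
  Neutral, Group D: 190×184/648 = 53.9506
  Disagree, Group A: 158×131/648 = 31.9414
  Disagree, Group B: 158×128/648 = 31.2099
  Disagree, Group C: 158×205/648 = 49.9846
  Disagree, Group D: 158×184/648 = 44.8642
Contributions (O − E)²/E:
  (75 − 60.6481)²/60.6481 = 3.3963
  (60 − 59.2593)²/59.2593 = 0.0093
  (71 − 94.9074)²/94.9074 = 6.0223
  (94 − 85.1852)²/85.1852 = 0.9121
  (24 − 38.4105)²/38.4105 = 5.4064
  (40 − 37.5309)²/37.5309 = 0.1624
  (82 − 60.1080)²/60.1080 = 7.9733
  (44 − 53.9506)²/53.9506 = 1.8353
  (32 − 31.9414)²/31.9414 = 0.0001
  (28 − 31.2099)²/31.2099 = 0.3301
  (52 − 49.9846)²/49.9846 = 0.0813
  (46 − 44.8642)²/44.8642 = 0.0288
χ² = 3.3963 + 0.0093 + 6.0223 + 0.9121 + 5.4064 + 0.1624 + 7.9733 + 1.8353 + 0.0001 + 0.3301 + 0.0813 + 0.0288 = 26.158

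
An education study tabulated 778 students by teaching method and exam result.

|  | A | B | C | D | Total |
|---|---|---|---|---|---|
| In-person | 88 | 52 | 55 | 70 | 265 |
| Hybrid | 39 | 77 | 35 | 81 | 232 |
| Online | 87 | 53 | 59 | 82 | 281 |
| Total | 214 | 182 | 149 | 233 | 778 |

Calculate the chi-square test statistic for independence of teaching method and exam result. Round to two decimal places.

Grand total N = 778.
Expected counts (row total × column total / N):
  In-person, A: 265×214/778 = 72.892
  In-person, B: 265×182/778 = 61.992
  In-person, C: 265×149/778 = 50.752
  In-person, D: 265×233/778 = 79.364
  Hybrid, A: 232×214/778 = 63.815
  Hybrid, B: 232×182/778 = 54.272
  Hybrid, C: 232×149/778 = 44.432
  Hybrid, D: 232×233/778 = 69.481
  Online, A: 281×214/778 = 77.293
  Online, B: 281×182/778 = 65.735
  Online, C: 281×149/778 = 53.816
  Online, D: 281×233/778 = 84.156
Contributions (O − E)²/E:
  (88 − 72.892)²/72.892 = 3.1314
  (52 − 61.992)²/61.992 = 1.6105
  (55 − 50.752)²/50.752 = 0.3556
  (70 − 79.364)²/79.364 = 1.1048
  (39 − 63.815)²/63.815 = 9.6495
  (77 − 54.272)²/54.272 = 9.5180
  (35 − 44.432)²/44.432 = 2.0022
  (81 − 69.481)²/69.481 = 1.9097
  (87 − 77.293)²/77.293 = 1.2191
  (53 − 65.735)²/65.735 = 2.4672
  (59 − 53.816)²/53.816 = 0.4994
  (82 − 84.156)²/84.156 = 0.0552
χ² = 3.1314 + 1.6105 + 0.3556 + 1.1048 + 9.6495 + 9.5180 + 2.0022 + 1.9097 + 1.2191 + 2.4672 + 0.4994 + 0.0552 = 33.52

33.52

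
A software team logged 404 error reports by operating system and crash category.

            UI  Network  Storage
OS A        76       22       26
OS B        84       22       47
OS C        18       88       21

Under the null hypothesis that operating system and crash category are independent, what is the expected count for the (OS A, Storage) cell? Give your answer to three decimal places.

Row total (OS A) = 124; column total (Storage) = 94; grand total N = 404.
Expected count = (row total × column total) / N = 124 × 94 / 404 = 28.851.

28.851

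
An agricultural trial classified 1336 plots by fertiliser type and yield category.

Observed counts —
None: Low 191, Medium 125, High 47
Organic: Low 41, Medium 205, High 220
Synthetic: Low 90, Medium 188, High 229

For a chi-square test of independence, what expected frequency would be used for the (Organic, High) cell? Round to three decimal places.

173.006

Row total (Organic) = 466; column total (High) = 496; grand total N = 1336.
Expected count = (row total × column total) / N = 466 × 496 / 1336 = 173.006.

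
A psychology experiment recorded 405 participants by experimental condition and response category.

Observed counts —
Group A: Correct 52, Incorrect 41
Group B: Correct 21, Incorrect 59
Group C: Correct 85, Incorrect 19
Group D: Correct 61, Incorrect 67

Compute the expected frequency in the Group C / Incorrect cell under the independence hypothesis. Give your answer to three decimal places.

47.763

Row total (Group C) = 104; column total (Incorrect) = 186; grand total N = 405.
Expected count = (row total × column total) / N = 104 × 186 / 405 = 47.763.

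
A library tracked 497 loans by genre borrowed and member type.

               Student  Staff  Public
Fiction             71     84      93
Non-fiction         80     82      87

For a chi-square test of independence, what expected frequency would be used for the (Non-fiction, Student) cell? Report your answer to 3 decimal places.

75.652

Row total (Non-fiction) = 249; column total (Student) = 151; grand total N = 497.
Expected count = (row total × column total) / N = 249 × 151 / 497 = 75.652.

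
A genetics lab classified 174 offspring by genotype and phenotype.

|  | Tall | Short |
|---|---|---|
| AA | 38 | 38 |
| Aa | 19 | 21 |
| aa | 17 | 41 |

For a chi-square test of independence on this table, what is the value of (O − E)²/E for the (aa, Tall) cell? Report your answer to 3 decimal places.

Row total (aa) = 58; column total (Tall) = 74; N = 174.
Expected count E = 58 × 74 / 174 = 24.6667.
Contribution = (O − E)²/E = (17 − 24.6667)² / 24.6667 = 2.383.

2.383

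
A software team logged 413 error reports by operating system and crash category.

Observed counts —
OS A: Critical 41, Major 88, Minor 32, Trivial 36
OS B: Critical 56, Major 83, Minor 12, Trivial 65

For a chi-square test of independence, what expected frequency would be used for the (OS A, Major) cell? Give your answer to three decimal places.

81.567

Row total (OS A) = 197; column total (Major) = 171; grand total N = 413.
Expected count = (row total × column total) / N = 197 × 171 / 413 = 81.567.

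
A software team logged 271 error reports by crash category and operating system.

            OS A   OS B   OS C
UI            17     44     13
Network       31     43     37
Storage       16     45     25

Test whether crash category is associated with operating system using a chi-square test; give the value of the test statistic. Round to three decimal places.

10.130

Row totals: 74, 111, 86. Column totals: 64, 132, 75. Grand total N = 271.
Expected counts (row total × column total / N):
  UI, OS A: 74×64/271 = 17.4760
  UI, OS B: 74×132/271 = 36.0443
  UI, OS C: 74×75/271 = 20.4797
  Network, OS A: 111×64/271 = 26.2140
  Network, OS B: 111×132/271 = 54.0664
  Network, OS C: 111×75/271 = 30.7196
  Storage, OS A: 86×64/271 = 20.3100
  Storage, OS B: 86×132/271 = 41.8893
  Storage, OS C: 86×75/271 = 23.8007
Contributions (O − E)²/E:
  (17 − 17.4760)²/17.4760 = 0.0130
  (44 − 36.0443)²/36.0443 = 1.7560
  (13 − 20.4797)²/20.4797 = 2.7318
  (31 − 26.2140)²/26.2140 = 0.8738
  (43 − 54.0664)²/54.0664 = 2.2651
  (37 − 30.7196)²/30.7196 = 1.2840
  (16 − 20.3100)²/20.3100 = 0.9146
  (45 − 41.8893)²/41.8893 = 0.2310
  (25 − 23.8007)²/23.8007 = 0.0604
χ² = 0.0130 + 1.7560 + 2.7318 + 0.8738 + 2.2651 + 1.2840 + 0.9146 + 0.2310 + 0.0604 = 10.130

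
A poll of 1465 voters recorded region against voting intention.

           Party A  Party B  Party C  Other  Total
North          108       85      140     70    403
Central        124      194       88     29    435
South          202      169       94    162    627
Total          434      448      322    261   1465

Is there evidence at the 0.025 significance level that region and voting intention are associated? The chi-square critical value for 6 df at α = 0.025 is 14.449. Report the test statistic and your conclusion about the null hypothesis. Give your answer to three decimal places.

142.631; reject H₀

Grand total N = 1465.
Expected counts (row total × column total / N):
  North, Party A: 403×434/1465 = 119.3870
  North, Party B: 403×448/1465 = 123.2382
  North, Party C: 403×322/1465 = 88.5775
  North, Other: 403×261/1465 = 71.7973
  Central, Party A: 435×434/1465 = 128.8669
  Central, Party B: 435×448/1465 = 133.0239
  Central, Party C: 435×322/1465 = 95.6109
  Central, Other: 435×261/1465 = 77.4983
  South, Party A: 627×434/1465 = 185.7461
  South, Party B: 627×448/1465 = 191.7379
  South, Party C: 627×322/1465 = 137.8116
  South, Other: 627×261/1465 = 111.7044
Contributions (O − E)²/E:
  (108 − 119.3870)²/119.3870 = 1.0861
  (85 − 123.2382)²/123.2382 = 11.8645
  (140 − 88.5775)²/88.5775 = 29.8527
  (70 − 71.7973)²/71.7973 = 0.0450
  (124 − 128.8669)²/128.8669 = 0.1838
  (194 − 133.0239)²/133.0239 = 27.9505
  (88 − 95.6109)²/95.6109 = 0.6058
  (29 − 77.4983)²/77.4983 = 30.3502
  (202 − 185.7461)²/185.7461 = 1.4223
  (169 − 191.7379)²/191.7379 = 2.6965
  (94 − 137.8116)²/137.8116 = 13.9281
  (162 − 111.7044)²/111.7044 = 22.6459
χ² = 1.0861 + 11.8645 + 29.8527 + 0.0450 + 0.1838 + 27.9505 + 0.6058 + 30.3502 + 1.4223 + 2.6965 + 13.9281 + 22.6459 = 142.631
df = (3−1)(4−1) = 6. Since 142.631 > 14.449, reject the null hypothesis of independence at α = 0.025.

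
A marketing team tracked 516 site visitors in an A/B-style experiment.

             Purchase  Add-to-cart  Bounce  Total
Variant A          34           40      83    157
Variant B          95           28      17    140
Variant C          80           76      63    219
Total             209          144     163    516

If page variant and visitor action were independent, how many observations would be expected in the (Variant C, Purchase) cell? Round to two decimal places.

88.70

Row total (Variant C) = 219; column total (Purchase) = 209; grand total N = 516.
Expected count = (row total × column total) / N = 219 × 209 / 516 = 88.70.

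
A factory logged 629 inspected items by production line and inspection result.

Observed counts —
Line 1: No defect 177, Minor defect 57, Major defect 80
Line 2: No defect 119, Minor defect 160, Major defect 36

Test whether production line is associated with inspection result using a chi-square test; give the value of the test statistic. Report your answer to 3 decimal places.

76.943

Row totals: 314, 315. Column totals: 296, 217, 116. Grand total N = 629.
Expected counts (row total × column total / N):
  Line 1, No defect: 314×296/629 = 147.7647
  Line 1, Minor defect: 314×217/629 = 108.3275
  Line 1, Major defect: 314×116/629 = 57.9078
  Line 2, No defect: 315×296/629 = 148.2353
  Line 2, Minor defect: 315×217/629 = 108.6725
  Line 2, Major defect: 315×116/629 = 58.0922
Contributions (O − E)²/E:
  (177 − 147.7647)²/147.7647 = 5.7842
  (57 − 108.3275)²/108.3275 = 24.3199
  (80 − 57.9078)²/57.9078 = 8.4283
  (119 − 148.2353)²/148.2353 = 5.7659
  (160 − 108.6725)²/108.6725 = 24.2427
  (36 − 58.0922)²/58.0922 = 8.4016
χ² = 5.7842 + 24.3199 + 8.4283 + 5.7659 + 24.2427 + 8.4016 = 76.943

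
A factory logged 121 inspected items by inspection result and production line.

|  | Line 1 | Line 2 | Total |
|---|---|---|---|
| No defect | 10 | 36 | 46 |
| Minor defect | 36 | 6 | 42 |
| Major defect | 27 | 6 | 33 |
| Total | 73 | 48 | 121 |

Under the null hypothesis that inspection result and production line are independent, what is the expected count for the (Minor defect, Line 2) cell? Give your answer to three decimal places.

16.661

Row total (Minor defect) = 42; column total (Line 2) = 48; grand total N = 121.
Expected count = (row total × column total) / N = 42 × 48 / 121 = 16.661.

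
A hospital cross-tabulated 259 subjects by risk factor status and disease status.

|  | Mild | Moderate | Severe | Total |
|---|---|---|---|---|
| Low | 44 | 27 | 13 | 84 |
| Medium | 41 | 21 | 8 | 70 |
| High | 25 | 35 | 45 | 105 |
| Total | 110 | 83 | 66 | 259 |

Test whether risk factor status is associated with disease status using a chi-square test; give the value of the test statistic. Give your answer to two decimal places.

Grand total N = 259.
Expected counts (row total × column total / N):
  Low, Mild: 84×110/259 = 35.6757
  Low, Moderate: 84×83/259 = 26.9189
  Low, Severe: 84×66/259 = 21.4054
  Medium, Mild: 70×110/259 = 29.7297
  Medium, Moderate: 70×83/259 = 22.4324
  Medium, Severe: 70×66/259 = 17.8378
  High, Mild: 105×110/259 = 44.5946
  High, Moderate: 105×83/259 = 33.6486
  High, Severe: 105×66/259 = 26.7568
Contributions (O − E)²/E:
  (44 − 35.6757)²/35.6757 = 1.9423
  (27 − 26.9189)²/26.9189 = 0.0002
  (13 − 21.4054)²/21.4054 = 3.3006
  (41 − 29.7297)²/29.7297 = 4.2725
  (21 − 22.4324)²/22.4324 = 0.0915
  (8 − 17.8378)²/17.8378 = 5.4257
  (25 − 44.5946)²/44.5946 = 8.6097
  (35 − 33.6486)²/33.6486 = 0.0543
  (45 − 26.7568)²/26.7568 = 12.4385
χ² = 1.9423 + 0.0002 + 3.3006 + 4.2725 + 0.0915 + 5.4257 + 8.6097 + 0.0543 + 12.4385 = 36.14

36.14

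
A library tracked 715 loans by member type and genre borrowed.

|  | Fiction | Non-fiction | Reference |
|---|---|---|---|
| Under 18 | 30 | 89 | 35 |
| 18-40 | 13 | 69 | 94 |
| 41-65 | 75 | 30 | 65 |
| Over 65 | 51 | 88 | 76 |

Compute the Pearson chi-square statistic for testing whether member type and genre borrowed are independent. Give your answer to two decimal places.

106.28

Row totals: 154, 176, 170, 215. Column totals: 169, 276, 270. Grand total N = 715.
Expected counts (row total × column total / N):
  Under 18, Fiction: 154×169/715 = 36.400
  Under 18, Non-fiction: 154×276/715 = 59.446
  Under 18, Reference: 154×270/715 = 58.154
  18-40, Fiction: 176×169/715 = 41.600
  18-40, Non-fiction: 176×276/715 = 67.938
  18-40, Reference: 176×270/715 = 66.462
  41-65, Fiction: 170×169/715 = 40.182
  41-65, Non-fiction: 170×276/715 = 65.622
  41-65, Reference: 170×270/715 = 64.196
  Over 65, Fiction: 215×169/715 = 50.818
  Over 65, Non-fiction: 215×276/715 = 82.993
  Over 65, Reference: 215×270/715 = 81.189
Contributions (O − E)²/E:
  (30 − 36.400)²/36.400 = 1.1253
  (89 − 59.446)²/59.446 = 14.6930
  (35 − 58.154)²/58.154 = 9.2188
  (13 − 41.600)²/41.600 = 19.6625
  (69 − 67.938)²/67.938 = 0.0166
  (94 − 66.462)²/66.462 = 11.4102
  (75 − 40.182)²/40.182 = 30.1701
  (30 − 65.622)²/65.622 = 19.3369
  (65 − 64.196)²/64.196 = 0.0101
  (51 − 50.818)²/50.818 = 0.0007
  (88 − 82.993)²/82.993 = 0.3021
  (76 − 81.189)²/81.189 = 0.3316
χ² = 1.1253 + 14.6930 + 9.2188 + 19.6625 + 0.0166 + 11.4102 + 30.1701 + 19.3369 + 0.0101 + 0.0007 + 0.3021 + 0.3316 = 106.28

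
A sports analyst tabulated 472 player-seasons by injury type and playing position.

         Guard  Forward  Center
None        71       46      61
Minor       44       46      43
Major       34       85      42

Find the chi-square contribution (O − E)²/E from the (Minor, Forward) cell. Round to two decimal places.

Row total (Minor) = 133; column total (Forward) = 177; N = 472.
Expected count E = 133 × 177 / 472 = 49.875.
Contribution = (O − E)²/E = (46 − 49.875)² / 49.875 = 0.30.

0.30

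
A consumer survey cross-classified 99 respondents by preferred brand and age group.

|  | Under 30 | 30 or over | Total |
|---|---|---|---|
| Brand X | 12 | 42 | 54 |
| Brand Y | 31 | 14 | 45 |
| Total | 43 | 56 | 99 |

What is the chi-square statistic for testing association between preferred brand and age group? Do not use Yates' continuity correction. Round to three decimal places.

Grand total N = 99.
Expected counts (row total × column total / N):
  Brand X, Under 30: 54×43/99 = 23.4545
  Brand X, 30 or over: 54×56/99 = 30.5455
  Brand Y, Under 30: 45×43/99 = 19.5455
  Brand Y, 30 or over: 45×56/99 = 25.4545
Contributions (O − E)²/E:
  (12 − 23.4545)²/23.4545 = 5.5940
  (42 − 30.5455)²/30.5455 = 4.2954
  (31 − 19.5455)²/19.5455 = 6.7128
  (14 − 25.4545)²/25.4545 = 5.1545
χ² = 5.5940 + 4.2954 + 6.7128 + 5.1545 = 21.757

21.757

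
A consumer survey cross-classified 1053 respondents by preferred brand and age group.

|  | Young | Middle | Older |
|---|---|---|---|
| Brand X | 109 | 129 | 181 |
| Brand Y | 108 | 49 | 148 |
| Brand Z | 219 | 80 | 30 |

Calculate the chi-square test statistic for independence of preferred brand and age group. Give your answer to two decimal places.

181.55

Row totals: 419, 305, 329. Column totals: 436, 258, 359. Grand total N = 1053.
Expected counts (row total × column total / N):
  Brand X, Young: 419×436/1053 = 173.489
  Brand X, Middle: 419×258/1053 = 102.661
  Brand X, Older: 419×359/1053 = 142.850
  Brand Y, Young: 305×436/1053 = 126.287
  Brand Y, Middle: 305×258/1053 = 74.729
  Brand Y, Older: 305×359/1053 = 103.984
  Brand Z, Young: 329×436/1053 = 136.224
  Brand Z, Middle: 329×258/1053 = 80.610
  Brand Z, Older: 329×359/1053 = 112.166
Contributions (O − E)²/E:
  (109 − 173.489)²/173.489 = 23.9717
  (129 − 102.661)²/102.661 = 6.7576
  (181 − 142.850)²/142.850 = 10.1885
  (108 − 126.287)²/126.287 = 2.6481
  (49 − 74.729)²/74.729 = 8.8584
  (148 − 103.984)²/103.984 = 18.6318
  (219 − 136.224)²/136.224 = 50.2985
  (80 − 80.610)²/80.610 = 0.0046
  (30 − 112.166)²/112.166 = 60.1898
χ² = 23.9717 + 6.7576 + 10.1885 + 2.6481 + 8.8584 + 18.6318 + 50.2985 + 0.0046 + 60.1898 = 181.55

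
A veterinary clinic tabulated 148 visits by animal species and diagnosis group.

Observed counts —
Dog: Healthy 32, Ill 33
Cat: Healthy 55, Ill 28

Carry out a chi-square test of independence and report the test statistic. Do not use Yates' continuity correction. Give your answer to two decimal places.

4.37

Row totals: 65, 83. Column totals: 87, 61. Grand total N = 148.
Expected counts (row total × column total / N):
  Dog, Healthy: 65×87/148 = 38.209
  Dog, Ill: 65×61/148 = 26.791
  Cat, Healthy: 83×87/148 = 48.791
  Cat, Ill: 83×61/148 = 34.209
Contributions (O − E)²/E:
  (32 − 38.209)²/38.209 = 1.0090
  (33 − 26.791)²/26.791 = 1.4390
  (55 − 48.791)²/48.791 = 0.7901
  (28 − 34.209)²/34.209 = 1.1269
χ² = 1.0090 + 1.4390 + 0.7901 + 1.1269 = 4.37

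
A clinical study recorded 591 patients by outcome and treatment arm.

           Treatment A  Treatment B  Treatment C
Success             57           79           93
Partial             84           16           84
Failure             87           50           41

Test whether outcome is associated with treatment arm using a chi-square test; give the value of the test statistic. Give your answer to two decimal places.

61.35

Row totals: 229, 184, 178. Column totals: 228, 145, 218. Grand total N = 591.
Expected counts (row total × column total / N):
  Success, Treatment A: 229×228/591 = 88.345
  Success, Treatment B: 229×145/591 = 56.184
  Success, Treatment C: 229×218/591 = 84.470
  Partial, Treatment A: 184×228/591 = 70.985
  Partial, Treatment B: 184×145/591 = 45.144
  Partial, Treatment C: 184×218/591 = 67.871
  Failure, Treatment A: 178×228/591 = 68.670
  Failure, Treatment B: 178×145/591 = 43.672
  Failure, Treatment C: 178×218/591 = 65.658
Contributions (O − E)²/E:
  (57 − 88.345)²/88.345 = 11.1213
  (79 − 56.184)²/56.184 = 9.2654
  (93 − 84.470)²/84.470 = 0.8614
  (84 − 70.985)²/70.985 = 2.3863
  (16 − 45.144)²/45.144 = 18.8147
  (84 − 67.871)²/67.871 = 3.8329
  (87 − 68.670)²/68.670 = 4.8928
  (50 − 43.672)²/43.672 = 0.9169
  (41 − 65.658)²/65.658 = 9.2604
χ² = 11.1213 + 9.2654 + 0.8614 + 2.3863 + 18.8147 + 3.8329 + 4.8928 + 0.9169 + 9.2604 = 61.35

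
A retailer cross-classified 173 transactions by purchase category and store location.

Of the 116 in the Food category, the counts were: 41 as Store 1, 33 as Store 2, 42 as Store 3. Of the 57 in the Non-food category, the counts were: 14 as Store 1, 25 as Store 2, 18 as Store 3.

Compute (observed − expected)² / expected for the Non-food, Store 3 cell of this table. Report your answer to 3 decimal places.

Row total (Non-food) = 57; column total (Store 3) = 60; N = 173.
Expected count E = 57 × 60 / 173 = 19.7688.
Contribution = (O − E)²/E = (18 − 19.7688)² / 19.7688 = 0.158.

0.158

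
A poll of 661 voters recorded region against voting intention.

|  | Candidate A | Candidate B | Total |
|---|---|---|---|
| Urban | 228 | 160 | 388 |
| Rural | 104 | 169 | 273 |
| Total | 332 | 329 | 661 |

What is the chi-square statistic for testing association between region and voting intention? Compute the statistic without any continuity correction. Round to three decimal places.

27.381

Grand total N = 661.
Expected counts (row total × column total / N):
  Urban, Candidate A: 388×332/661 = 194.8805
  Urban, Candidate B: 388×329/661 = 193.1195
  Rural, Candidate A: 273×332/661 = 137.1195
  Rural, Candidate B: 273×329/661 = 135.8805
Contributions (O − E)²/E:
  (228 − 194.8805)²/194.8805 = 5.6286
  (160 − 193.1195)²/193.1195 = 5.6799
  (104 − 137.1195)²/137.1195 = 7.9996
  (169 − 135.8805)²/135.8805 = 8.0725
χ² = 5.6286 + 5.6799 + 7.9996 + 8.0725 = 27.381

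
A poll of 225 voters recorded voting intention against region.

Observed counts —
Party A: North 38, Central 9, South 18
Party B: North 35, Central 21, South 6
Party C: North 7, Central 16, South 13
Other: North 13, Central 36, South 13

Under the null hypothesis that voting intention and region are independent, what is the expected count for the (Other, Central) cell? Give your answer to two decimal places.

22.60

Row total (Other) = 62; column total (Central) = 82; grand total N = 225.
Expected count = (row total × column total) / N = 62 × 82 / 225 = 22.60.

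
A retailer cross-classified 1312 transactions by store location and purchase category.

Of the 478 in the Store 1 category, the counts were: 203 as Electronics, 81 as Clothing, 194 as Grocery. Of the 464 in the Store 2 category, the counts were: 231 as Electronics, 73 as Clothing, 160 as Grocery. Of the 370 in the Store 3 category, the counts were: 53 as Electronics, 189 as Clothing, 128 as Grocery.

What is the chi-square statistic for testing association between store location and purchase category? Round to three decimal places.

201.281

Row totals: 478, 464, 370. Column totals: 487, 343, 482. Grand total N = 1312.
Expected counts (row total × column total / N):
  Store 1, Electronics: 478×487/1312 = 177.4284
  Store 1, Clothing: 478×343/1312 = 124.9649
  Store 1, Grocery: 478×482/1312 = 175.6067
  Store 2, Electronics: 464×487/1312 = 172.2317
  Store 2, Clothing: 464×343/1312 = 121.3049
  Store 2, Grocery: 464×482/1312 = 170.4634
  Store 3, Electronics: 370×487/1312 = 137.3399
  Store 3, Clothing: 370×343/1312 = 96.7302
  Store 3, Grocery: 370×482/1312 = 135.9299
Contributions (O − E)²/E:
  (203 − 177.4284)²/177.4284 = 3.6855
  (81 − 124.9649)²/124.9649 = 15.4676
  (194 − 175.6067)²/175.6067 = 1.9265
  (231 − 172.2317)²/172.2317 = 20.0527
  (73 − 121.3049)²/121.3049 = 19.2355
  (160 − 170.4634)²/170.4634 = 0.6423
  (53 − 137.3399)²/137.3399 = 51.7928
  (189 − 96.7302)²/96.7302 = 88.0151
  (128 − 135.9299)²/135.9299 = 0.4626
χ² = 3.6855 + 15.4676 + 1.9265 + 20.0527 + 19.2355 + 0.6423 + 51.7928 + 88.0151 + 0.4626 = 201.281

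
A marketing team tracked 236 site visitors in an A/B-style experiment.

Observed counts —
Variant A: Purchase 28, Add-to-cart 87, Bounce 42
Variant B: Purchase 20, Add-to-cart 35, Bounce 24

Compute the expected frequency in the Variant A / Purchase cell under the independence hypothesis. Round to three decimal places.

Row total (Variant A) = 157; column total (Purchase) = 48; grand total N = 236.
Expected count = (row total × column total) / N = 157 × 48 / 236 = 31.932.

31.932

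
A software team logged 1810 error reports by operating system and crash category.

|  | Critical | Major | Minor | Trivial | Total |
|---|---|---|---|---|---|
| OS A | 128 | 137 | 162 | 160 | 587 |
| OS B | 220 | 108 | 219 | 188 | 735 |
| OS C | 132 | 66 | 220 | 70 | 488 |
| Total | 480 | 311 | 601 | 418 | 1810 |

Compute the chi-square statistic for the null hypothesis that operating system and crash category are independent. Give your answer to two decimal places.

79.00

Grand total N = 1810.
Expected counts (row total × column total / N):
  OS A, Critical: 587×480/1810 = 155.669
  OS A, Major: 587×311/1810 = 100.860
  OS A, Minor: 587×601/1810 = 194.910
  OS A, Trivial: 587×418/1810 = 135.561
  OS B, Critical: 735×480/1810 = 194.917
  OS B, Major: 735×311/1810 = 126.290
  OS B, Minor: 735×601/1810 = 244.052
  OS B, Trivial: 735×418/1810 = 169.740
  OS C, Critical: 488×480/1810 = 129.414
  OS C, Major: 488×311/1810 = 83.850
  OS C, Minor: 488×601/1810 = 162.038
  OS C, Trivial: 488×418/1810 = 112.698
Contributions (O − E)²/E:
  (128 − 155.669)²/155.669 = 4.9180
  (137 − 100.860)²/100.860 = 12.9496
  (162 − 194.910)²/194.910 = 5.5568
  (160 − 135.561)²/135.561 = 4.4059
  (220 − 194.917)²/194.917 = 3.2278
  (108 − 126.290)²/126.290 = 2.6489
  (219 − 244.052)²/244.052 = 2.5716
  (188 − 169.740)²/169.740 = 1.9643
  (132 − 129.414)²/129.414 = 0.0517
  (66 − 83.850)²/83.850 = 3.7999
  (220 − 162.038)²/162.038 = 20.7334
  (70 − 112.698)²/112.698 = 16.1770
χ² = 4.9180 + 12.9496 + 5.5568 + 4.4059 + 3.2278 + 2.6489 + 2.5716 + 1.9643 + 0.0517 + 3.7999 + 20.7334 + 16.1770 = 79.00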